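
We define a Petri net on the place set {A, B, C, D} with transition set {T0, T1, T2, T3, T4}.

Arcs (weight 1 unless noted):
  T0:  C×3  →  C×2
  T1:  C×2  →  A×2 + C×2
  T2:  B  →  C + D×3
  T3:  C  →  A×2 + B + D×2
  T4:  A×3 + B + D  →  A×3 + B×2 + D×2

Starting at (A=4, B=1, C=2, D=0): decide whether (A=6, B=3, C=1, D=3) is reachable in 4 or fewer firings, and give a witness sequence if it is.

YES — reachable via ⟨T3, T4⟩ (2 firings)

step 1: fire T3:  (A=4, B=1, C=2, D=0) → (A=6, B=2, C=1, D=2)
step 2: fire T4:  (A=6, B=2, C=1, D=2) → (A=6, B=3, C=1, D=3)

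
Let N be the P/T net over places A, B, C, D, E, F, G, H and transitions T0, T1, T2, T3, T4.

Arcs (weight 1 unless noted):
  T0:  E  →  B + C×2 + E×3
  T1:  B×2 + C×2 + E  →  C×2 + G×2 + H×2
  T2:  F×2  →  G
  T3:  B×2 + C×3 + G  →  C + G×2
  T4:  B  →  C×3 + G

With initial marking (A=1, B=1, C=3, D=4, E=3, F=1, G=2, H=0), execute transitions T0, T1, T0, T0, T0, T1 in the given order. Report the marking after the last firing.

(A=1, B=1, C=11, D=4, E=9, F=1, G=6, H=4)

step 1: fire T0:  (A=1, B=1, C=3, D=4, E=3, F=1, G=2, H=0) → (A=1, B=2, C=5, D=4, E=5, F=1, G=2, H=0)
step 2: fire T1:  (A=1, B=2, C=5, D=4, E=5, F=1, G=2, H=0) → (A=1, B=0, C=5, D=4, E=4, F=1, G=4, H=2)
step 3: fire T0:  (A=1, B=0, C=5, D=4, E=4, F=1, G=4, H=2) → (A=1, B=1, C=7, D=4, E=6, F=1, G=4, H=2)
step 4: fire T0:  (A=1, B=1, C=7, D=4, E=6, F=1, G=4, H=2) → (A=1, B=2, C=9, D=4, E=8, F=1, G=4, H=2)
step 5: fire T0:  (A=1, B=2, C=9, D=4, E=8, F=1, G=4, H=2) → (A=1, B=3, C=11, D=4, E=10, F=1, G=4, H=2)
step 6: fire T1:  (A=1, B=3, C=11, D=4, E=10, F=1, G=4, H=2) → (A=1, B=1, C=11, D=4, E=9, F=1, G=6, H=4)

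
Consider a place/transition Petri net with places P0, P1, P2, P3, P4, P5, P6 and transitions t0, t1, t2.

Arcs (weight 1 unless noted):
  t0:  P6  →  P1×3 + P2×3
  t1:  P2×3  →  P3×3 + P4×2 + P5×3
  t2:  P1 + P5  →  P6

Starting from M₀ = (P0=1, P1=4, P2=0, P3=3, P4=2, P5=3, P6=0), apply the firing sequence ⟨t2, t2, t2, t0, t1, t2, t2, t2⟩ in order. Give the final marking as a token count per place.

step 1: fire t2:  (P0=1, P1=4, P2=0, P3=3, P4=2, P5=3, P6=0) → (P0=1, P1=3, P2=0, P3=3, P4=2, P5=2, P6=1)
step 2: fire t2:  (P0=1, P1=3, P2=0, P3=3, P4=2, P5=2, P6=1) → (P0=1, P1=2, P2=0, P3=3, P4=2, P5=1, P6=2)
step 3: fire t2:  (P0=1, P1=2, P2=0, P3=3, P4=2, P5=1, P6=2) → (P0=1, P1=1, P2=0, P3=3, P4=2, P5=0, P6=3)
step 4: fire t0:  (P0=1, P1=1, P2=0, P3=3, P4=2, P5=0, P6=3) → (P0=1, P1=4, P2=3, P3=3, P4=2, P5=0, P6=2)
step 5: fire t1:  (P0=1, P1=4, P2=3, P3=3, P4=2, P5=0, P6=2) → (P0=1, P1=4, P2=0, P3=6, P4=4, P5=3, P6=2)
step 6: fire t2:  (P0=1, P1=4, P2=0, P3=6, P4=4, P5=3, P6=2) → (P0=1, P1=3, P2=0, P3=6, P4=4, P5=2, P6=3)
step 7: fire t2:  (P0=1, P1=3, P2=0, P3=6, P4=4, P5=2, P6=3) → (P0=1, P1=2, P2=0, P3=6, P4=4, P5=1, P6=4)
step 8: fire t2:  (P0=1, P1=2, P2=0, P3=6, P4=4, P5=1, P6=4) → (P0=1, P1=1, P2=0, P3=6, P4=4, P5=0, P6=5)

(P0=1, P1=1, P2=0, P3=6, P4=4, P5=0, P6=5)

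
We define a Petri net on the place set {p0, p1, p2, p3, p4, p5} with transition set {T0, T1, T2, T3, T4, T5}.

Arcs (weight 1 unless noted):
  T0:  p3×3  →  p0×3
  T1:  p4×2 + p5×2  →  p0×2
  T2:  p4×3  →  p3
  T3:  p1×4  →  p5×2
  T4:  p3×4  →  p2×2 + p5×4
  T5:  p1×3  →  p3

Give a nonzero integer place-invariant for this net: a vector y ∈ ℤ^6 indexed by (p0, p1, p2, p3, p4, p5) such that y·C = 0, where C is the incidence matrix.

Incidence matrix C (rows=places, cols=transitions):
       T0   T1   T2   T3   T4   T5
   p0   3    2    0    0    0    0
   p1   0    0    0   -4    0   -3
   p2   0    0    0    0    2    0
   p3  -3    0    1    0   -4    1
   p4   0   -2   -3    0    0    0
   p5   0   -2    0    2    4    0

Candidate y = [3, 1, 2, 3, 1, 2]; check y·C column-wise:
  col T0: 3·3 + 1·0 + 2·0 + 3·-3 + 1·0 + 2·0 = 0
  col T1: 3·2 + 1·0 + 2·0 + 3·0 + 1·-2 + 2·-2 = 0
  col T2: 3·0 + 1·0 + 2·0 + 3·1 + 1·-3 + 2·0 = 0
  col T3: 3·0 + 1·-4 + 2·0 + 3·0 + 1·0 + 2·2 = 0
  col T4: 3·0 + 1·0 + 2·2 + 3·-4 + 1·0 + 2·4 = 0
  col T5: 3·0 + 1·-3 + 2·0 + 3·1 + 1·0 + 2·0 = 0

y = (p0:3, p1:1, p2:2, p3:3, p4:1, p5:2)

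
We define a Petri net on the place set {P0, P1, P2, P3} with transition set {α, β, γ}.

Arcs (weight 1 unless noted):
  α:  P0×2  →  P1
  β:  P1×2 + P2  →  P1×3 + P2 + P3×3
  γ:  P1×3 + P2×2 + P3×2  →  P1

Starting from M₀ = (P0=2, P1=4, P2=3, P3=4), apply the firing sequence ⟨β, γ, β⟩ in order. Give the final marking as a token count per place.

step 1: fire β:  (P0=2, P1=4, P2=3, P3=4) → (P0=2, P1=5, P2=3, P3=7)
step 2: fire γ:  (P0=2, P1=5, P2=3, P3=7) → (P0=2, P1=3, P2=1, P3=5)
step 3: fire β:  (P0=2, P1=3, P2=1, P3=5) → (P0=2, P1=4, P2=1, P3=8)

(P0=2, P1=4, P2=1, P3=8)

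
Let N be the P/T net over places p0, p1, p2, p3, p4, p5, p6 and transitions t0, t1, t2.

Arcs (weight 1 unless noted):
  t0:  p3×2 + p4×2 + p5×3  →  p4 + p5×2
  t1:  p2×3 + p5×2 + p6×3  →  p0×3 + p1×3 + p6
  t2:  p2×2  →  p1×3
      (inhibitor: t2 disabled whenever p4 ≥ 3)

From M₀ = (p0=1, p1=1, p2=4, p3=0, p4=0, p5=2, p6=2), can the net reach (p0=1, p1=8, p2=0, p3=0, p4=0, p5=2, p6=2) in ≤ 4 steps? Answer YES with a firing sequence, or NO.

NO — not reachable within 4 firings

depth 0: 1 marking
depth 1: 2 markings reached so far
depth 2: 3 markings reached so far
depth 3: 3 markings reached so far
(frontier empty at depth 3; search complete)
target is not among the 3 markings reachable within 4 steps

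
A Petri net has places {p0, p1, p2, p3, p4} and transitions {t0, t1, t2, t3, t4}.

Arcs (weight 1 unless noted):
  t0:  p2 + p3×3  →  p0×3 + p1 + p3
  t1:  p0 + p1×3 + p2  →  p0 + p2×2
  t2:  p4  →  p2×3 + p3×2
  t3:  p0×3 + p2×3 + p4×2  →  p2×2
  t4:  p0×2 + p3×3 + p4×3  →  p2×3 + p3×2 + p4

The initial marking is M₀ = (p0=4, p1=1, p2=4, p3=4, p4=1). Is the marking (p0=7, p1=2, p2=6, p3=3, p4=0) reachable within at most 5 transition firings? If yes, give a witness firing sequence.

depth 0: 1 marking
depth 1: 3 markings reached so far
depth 2: 4 markings reached so far
depth 3: 5 markings reached so far
depth 4: 6 markings reached so far
depth 5: 6 markings reached so far
(frontier empty at depth 5; search complete)
target is not among the 6 markings reachable within 5 steps

NO — not reachable within 5 firings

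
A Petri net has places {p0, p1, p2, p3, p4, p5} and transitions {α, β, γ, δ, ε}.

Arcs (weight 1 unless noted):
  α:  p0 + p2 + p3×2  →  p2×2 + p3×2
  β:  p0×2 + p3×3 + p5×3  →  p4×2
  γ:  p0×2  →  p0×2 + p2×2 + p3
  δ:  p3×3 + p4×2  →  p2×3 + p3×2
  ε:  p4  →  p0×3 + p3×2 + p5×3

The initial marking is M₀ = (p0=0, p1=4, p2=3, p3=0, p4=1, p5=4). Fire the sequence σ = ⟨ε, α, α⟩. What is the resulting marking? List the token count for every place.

step 1: fire ε:  (p0=0, p1=4, p2=3, p3=0, p4=1, p5=4) → (p0=3, p1=4, p2=3, p3=2, p4=0, p5=7)
step 2: fire α:  (p0=3, p1=4, p2=3, p3=2, p4=0, p5=7) → (p0=2, p1=4, p2=4, p3=2, p4=0, p5=7)
step 3: fire α:  (p0=2, p1=4, p2=4, p3=2, p4=0, p5=7) → (p0=1, p1=4, p2=5, p3=2, p4=0, p5=7)

(p0=1, p1=4, p2=5, p3=2, p4=0, p5=7)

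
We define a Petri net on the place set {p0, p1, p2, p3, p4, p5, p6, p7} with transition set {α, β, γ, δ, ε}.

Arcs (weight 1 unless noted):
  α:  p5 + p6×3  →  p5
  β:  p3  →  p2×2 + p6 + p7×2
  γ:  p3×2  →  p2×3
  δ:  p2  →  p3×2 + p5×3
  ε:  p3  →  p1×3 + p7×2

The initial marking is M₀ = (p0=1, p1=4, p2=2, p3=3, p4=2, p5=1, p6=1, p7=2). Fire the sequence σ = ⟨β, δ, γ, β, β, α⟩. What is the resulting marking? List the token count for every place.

step 1: fire β:  (p0=1, p1=4, p2=2, p3=3, p4=2, p5=1, p6=1, p7=2) → (p0=1, p1=4, p2=4, p3=2, p4=2, p5=1, p6=2, p7=4)
step 2: fire δ:  (p0=1, p1=4, p2=4, p3=2, p4=2, p5=1, p6=2, p7=4) → (p0=1, p1=4, p2=3, p3=4, p4=2, p5=4, p6=2, p7=4)
step 3: fire γ:  (p0=1, p1=4, p2=3, p3=4, p4=2, p5=4, p6=2, p7=4) → (p0=1, p1=4, p2=6, p3=2, p4=2, p5=4, p6=2, p7=4)
step 4: fire β:  (p0=1, p1=4, p2=6, p3=2, p4=2, p5=4, p6=2, p7=4) → (p0=1, p1=4, p2=8, p3=1, p4=2, p5=4, p6=3, p7=6)
step 5: fire β:  (p0=1, p1=4, p2=8, p3=1, p4=2, p5=4, p6=3, p7=6) → (p0=1, p1=4, p2=10, p3=0, p4=2, p5=4, p6=4, p7=8)
step 6: fire α:  (p0=1, p1=4, p2=10, p3=0, p4=2, p5=4, p6=4, p7=8) → (p0=1, p1=4, p2=10, p3=0, p4=2, p5=4, p6=1, p7=8)

(p0=1, p1=4, p2=10, p3=0, p4=2, p5=4, p6=1, p7=8)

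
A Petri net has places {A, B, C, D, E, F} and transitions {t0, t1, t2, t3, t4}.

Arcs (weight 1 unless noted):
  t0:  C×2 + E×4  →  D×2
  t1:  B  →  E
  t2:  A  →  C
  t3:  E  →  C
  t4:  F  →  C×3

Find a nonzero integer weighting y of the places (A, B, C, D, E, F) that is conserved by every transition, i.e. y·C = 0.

y = (A:1, B:1, C:1, D:3, E:1, F:3)

Incidence matrix C (rows=places, cols=transitions):
       t0   t1   t2   t3   t4
    A   0    0   -1    0    0
    B   0   -1    0    0    0
    C  -2    0    1    1    3
    D   2    0    0    0    0
    E  -4    1    0   -1    0
    F   0    0    0    0   -1

Candidate y = [1, 1, 1, 3, 1, 3]; check y·C column-wise:
  col t0: 1·0 + 1·0 + 1·-2 + 3·2 + 1·-4 + 3·0 = 0
  col t1: 1·0 + 1·-1 + 1·0 + 3·0 + 1·1 + 3·0 = 0
  col t2: 1·-1 + 1·0 + 1·1 + 3·0 + 1·0 + 3·0 = 0
  col t3: 1·0 + 1·0 + 1·1 + 3·0 + 1·-1 + 3·0 = 0
  col t4: 1·0 + 1·0 + 1·3 + 3·0 + 1·0 + 3·-1 = 0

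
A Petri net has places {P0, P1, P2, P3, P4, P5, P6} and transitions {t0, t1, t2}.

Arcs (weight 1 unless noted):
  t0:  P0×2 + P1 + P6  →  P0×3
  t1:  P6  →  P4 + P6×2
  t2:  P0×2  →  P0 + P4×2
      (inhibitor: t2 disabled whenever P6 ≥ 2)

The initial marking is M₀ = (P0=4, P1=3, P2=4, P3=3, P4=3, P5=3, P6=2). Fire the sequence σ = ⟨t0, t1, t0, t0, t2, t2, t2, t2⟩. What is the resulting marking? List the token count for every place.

(P0=3, P1=0, P2=4, P3=3, P4=12, P5=3, P6=0)

step 1: fire t0:  (P0=4, P1=3, P2=4, P3=3, P4=3, P5=3, P6=2) → (P0=5, P1=2, P2=4, P3=3, P4=3, P5=3, P6=1)
step 2: fire t1:  (P0=5, P1=2, P2=4, P3=3, P4=3, P5=3, P6=1) → (P0=5, P1=2, P2=4, P3=3, P4=4, P5=3, P6=2)
step 3: fire t0:  (P0=5, P1=2, P2=4, P3=3, P4=4, P5=3, P6=2) → (P0=6, P1=1, P2=4, P3=3, P4=4, P5=3, P6=1)
step 4: fire t0:  (P0=6, P1=1, P2=4, P3=3, P4=4, P5=3, P6=1) → (P0=7, P1=0, P2=4, P3=3, P4=4, P5=3, P6=0)
step 5: fire t2:  (P0=7, P1=0, P2=4, P3=3, P4=4, P5=3, P6=0) → (P0=6, P1=0, P2=4, P3=3, P4=6, P5=3, P6=0)
step 6: fire t2:  (P0=6, P1=0, P2=4, P3=3, P4=6, P5=3, P6=0) → (P0=5, P1=0, P2=4, P3=3, P4=8, P5=3, P6=0)
step 7: fire t2:  (P0=5, P1=0, P2=4, P3=3, P4=8, P5=3, P6=0) → (P0=4, P1=0, P2=4, P3=3, P4=10, P5=3, P6=0)
step 8: fire t2:  (P0=4, P1=0, P2=4, P3=3, P4=10, P5=3, P6=0) → (P0=3, P1=0, P2=4, P3=3, P4=12, P5=3, P6=0)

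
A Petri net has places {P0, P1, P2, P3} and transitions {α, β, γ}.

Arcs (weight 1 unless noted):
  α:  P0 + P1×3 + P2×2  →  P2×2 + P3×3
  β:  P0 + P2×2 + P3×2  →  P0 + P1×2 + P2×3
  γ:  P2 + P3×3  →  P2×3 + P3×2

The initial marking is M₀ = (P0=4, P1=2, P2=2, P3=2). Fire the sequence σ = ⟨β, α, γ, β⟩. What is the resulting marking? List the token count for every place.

(P0=3, P1=3, P2=6, P3=0)

step 1: fire β:  (P0=4, P1=2, P2=2, P3=2) → (P0=4, P1=4, P2=3, P3=0)
step 2: fire α:  (P0=4, P1=4, P2=3, P3=0) → (P0=3, P1=1, P2=3, P3=3)
step 3: fire γ:  (P0=3, P1=1, P2=3, P3=3) → (P0=3, P1=1, P2=5, P3=2)
step 4: fire β:  (P0=3, P1=1, P2=5, P3=2) → (P0=3, P1=3, P2=6, P3=0)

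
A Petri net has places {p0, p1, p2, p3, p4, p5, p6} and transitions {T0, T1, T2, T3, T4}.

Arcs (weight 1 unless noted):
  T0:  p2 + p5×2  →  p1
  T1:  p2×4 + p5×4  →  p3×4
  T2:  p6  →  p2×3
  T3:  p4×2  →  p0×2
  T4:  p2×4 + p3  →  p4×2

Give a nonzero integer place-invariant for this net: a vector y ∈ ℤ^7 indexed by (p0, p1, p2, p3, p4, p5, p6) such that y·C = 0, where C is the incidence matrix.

Incidence matrix C (rows=places, cols=transitions):
       T0   T1   T2   T3   T4
   p0   0    0    0    2    0
   p1   1    0    0    0    0
   p2  -1   -4    3    0   -4
   p3   0    4    0    0   -1
   p4   0    0    0   -2    2
   p5  -2   -4    0    0    0
   p6   0    0   -1    0    0

Candidate y = [1, 4, 0, 2, 1, 2, 0]; check y·C column-wise:
  col T0: 1·0 + 4·1 + 0·-1 + 2·0 + 1·0 + 2·-2 = 0
  col T1: 1·0 + 4·0 + 0·-4 + 2·4 + 1·0 + 2·-4 = 0
  col T2: 1·0 + 4·0 + 0·3 + 2·0 + 1·0 + 2·0 + 0·-1 = 0
  col T3: 1·2 + 4·0 + 2·0 + 1·-2 + 2·0 = 0
  col T4: 1·0 + 4·0 + 0·-4 + 2·-1 + 1·2 + 2·0 = 0

y = (p0:1, p1:4, p2:0, p3:2, p4:1, p5:2, p6:0)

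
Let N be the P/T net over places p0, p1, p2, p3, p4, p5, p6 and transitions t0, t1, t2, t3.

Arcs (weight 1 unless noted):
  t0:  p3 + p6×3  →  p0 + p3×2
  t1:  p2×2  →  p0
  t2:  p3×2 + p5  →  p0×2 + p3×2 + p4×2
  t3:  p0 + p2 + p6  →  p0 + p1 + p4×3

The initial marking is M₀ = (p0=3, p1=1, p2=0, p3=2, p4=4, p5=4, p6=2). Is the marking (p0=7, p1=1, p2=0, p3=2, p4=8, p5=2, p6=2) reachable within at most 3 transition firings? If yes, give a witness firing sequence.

YES — reachable via ⟨t2, t2⟩ (2 firings)

step 1: fire t2:  (p0=3, p1=1, p2=0, p3=2, p4=4, p5=4, p6=2) → (p0=5, p1=1, p2=0, p3=2, p4=6, p5=3, p6=2)
step 2: fire t2:  (p0=5, p1=1, p2=0, p3=2, p4=6, p5=3, p6=2) → (p0=7, p1=1, p2=0, p3=2, p4=8, p5=2, p6=2)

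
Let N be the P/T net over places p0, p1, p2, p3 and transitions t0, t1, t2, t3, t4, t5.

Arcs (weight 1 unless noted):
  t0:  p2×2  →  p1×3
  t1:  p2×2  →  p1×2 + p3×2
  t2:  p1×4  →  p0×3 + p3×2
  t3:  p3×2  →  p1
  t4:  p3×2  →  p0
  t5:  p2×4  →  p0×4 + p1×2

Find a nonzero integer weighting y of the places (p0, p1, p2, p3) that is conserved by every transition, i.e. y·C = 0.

Incidence matrix C (rows=places, cols=transitions):
       t0   t1   t2   t3   t4   t5
   p0   0    0    3    0    1    4
   p1   3    2   -4    1    0    2
   p2  -2   -2    0    0    0   -4
   p3   0    2    2   -2   -2    0

Candidate y = [2, 2, 3, 1]; check y·C column-wise:
  col t0: 2·0 + 2·3 + 3·-2 + 1·0 = 0
  col t1: 2·0 + 2·2 + 3·-2 + 1·2 = 0
  col t2: 2·3 + 2·-4 + 3·0 + 1·2 = 0
  col t3: 2·0 + 2·1 + 3·0 + 1·-2 = 0
  col t4: 2·1 + 2·0 + 3·0 + 1·-2 = 0
  col t5: 2·4 + 2·2 + 3·-4 + 1·0 = 0

y = (p0:2, p1:2, p2:3, p3:1)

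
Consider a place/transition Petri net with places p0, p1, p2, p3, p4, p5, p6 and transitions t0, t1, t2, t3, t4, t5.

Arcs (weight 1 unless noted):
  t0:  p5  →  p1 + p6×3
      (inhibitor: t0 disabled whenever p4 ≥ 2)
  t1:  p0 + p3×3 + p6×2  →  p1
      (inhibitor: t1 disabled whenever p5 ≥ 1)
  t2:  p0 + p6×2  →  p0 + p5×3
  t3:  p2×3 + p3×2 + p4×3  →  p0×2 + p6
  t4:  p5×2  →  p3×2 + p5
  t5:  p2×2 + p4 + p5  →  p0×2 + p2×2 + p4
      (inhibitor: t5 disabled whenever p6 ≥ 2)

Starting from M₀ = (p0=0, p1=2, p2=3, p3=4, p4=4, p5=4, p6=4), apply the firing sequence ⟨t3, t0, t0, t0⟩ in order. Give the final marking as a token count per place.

(p0=2, p1=5, p2=0, p3=2, p4=1, p5=1, p6=14)

step 1: fire t3:  (p0=0, p1=2, p2=3, p3=4, p4=4, p5=4, p6=4) → (p0=2, p1=2, p2=0, p3=2, p4=1, p5=4, p6=5)
step 2: fire t0:  (p0=2, p1=2, p2=0, p3=2, p4=1, p5=4, p6=5) → (p0=2, p1=3, p2=0, p3=2, p4=1, p5=3, p6=8)
step 3: fire t0:  (p0=2, p1=3, p2=0, p3=2, p4=1, p5=3, p6=8) → (p0=2, p1=4, p2=0, p3=2, p4=1, p5=2, p6=11)
step 4: fire t0:  (p0=2, p1=4, p2=0, p3=2, p4=1, p5=2, p6=11) → (p0=2, p1=5, p2=0, p3=2, p4=1, p5=1, p6=14)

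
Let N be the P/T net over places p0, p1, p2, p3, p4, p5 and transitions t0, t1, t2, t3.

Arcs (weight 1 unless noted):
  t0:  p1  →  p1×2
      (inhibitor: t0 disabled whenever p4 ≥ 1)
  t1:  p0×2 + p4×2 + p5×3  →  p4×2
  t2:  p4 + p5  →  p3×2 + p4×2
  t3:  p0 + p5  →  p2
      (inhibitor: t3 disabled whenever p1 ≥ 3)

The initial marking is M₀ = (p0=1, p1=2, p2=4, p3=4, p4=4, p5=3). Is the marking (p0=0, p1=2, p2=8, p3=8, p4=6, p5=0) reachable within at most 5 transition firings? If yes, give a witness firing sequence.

NO — not reachable within 5 firings

depth 0: 1 marking
depth 1: 3 markings reached so far
depth 2: 5 markings reached so far
depth 3: 7 markings reached so far
depth 4: 7 markings reached so far
(frontier empty at depth 4; search complete)
target is not among the 7 markings reachable within 5 steps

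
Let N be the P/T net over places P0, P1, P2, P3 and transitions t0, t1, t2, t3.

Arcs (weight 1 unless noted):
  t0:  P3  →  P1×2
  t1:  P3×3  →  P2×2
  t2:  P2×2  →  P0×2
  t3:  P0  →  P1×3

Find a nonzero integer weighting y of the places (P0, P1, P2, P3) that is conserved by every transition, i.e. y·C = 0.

Incidence matrix C (rows=places, cols=transitions):
       t0   t1   t2   t3
   P0   0    0    2   -1
   P1   2    0    0    3
   P2   0    2   -2    0
   P3  -1   -3    0    0

Candidate y = [3, 1, 3, 2]; check y·C column-wise:
  col t0: 3·0 + 1·2 + 3·0 + 2·-1 = 0
  col t1: 3·0 + 1·0 + 3·2 + 2·-3 = 0
  col t2: 3·2 + 1·0 + 3·-2 + 2·0 = 0
  col t3: 3·-1 + 1·3 + 3·0 + 2·0 = 0

y = (P0:3, P1:1, P2:3, P3:2)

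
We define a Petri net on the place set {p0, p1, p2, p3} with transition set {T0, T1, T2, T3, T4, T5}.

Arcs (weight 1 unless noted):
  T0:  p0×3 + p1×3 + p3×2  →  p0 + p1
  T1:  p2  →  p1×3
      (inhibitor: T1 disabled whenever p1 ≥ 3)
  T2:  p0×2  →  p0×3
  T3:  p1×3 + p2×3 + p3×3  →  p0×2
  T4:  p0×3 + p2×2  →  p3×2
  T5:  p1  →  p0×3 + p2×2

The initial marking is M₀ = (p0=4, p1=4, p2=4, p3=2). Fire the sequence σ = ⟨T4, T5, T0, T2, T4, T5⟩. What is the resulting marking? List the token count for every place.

step 1: fire T4:  (p0=4, p1=4, p2=4, p3=2) → (p0=1, p1=4, p2=2, p3=4)
step 2: fire T5:  (p0=1, p1=4, p2=2, p3=4) → (p0=4, p1=3, p2=4, p3=4)
step 3: fire T0:  (p0=4, p1=3, p2=4, p3=4) → (p0=2, p1=1, p2=4, p3=2)
step 4: fire T2:  (p0=2, p1=1, p2=4, p3=2) → (p0=3, p1=1, p2=4, p3=2)
step 5: fire T4:  (p0=3, p1=1, p2=4, p3=2) → (p0=0, p1=1, p2=2, p3=4)
step 6: fire T5:  (p0=0, p1=1, p2=2, p3=4) → (p0=3, p1=0, p2=4, p3=4)

(p0=3, p1=0, p2=4, p3=4)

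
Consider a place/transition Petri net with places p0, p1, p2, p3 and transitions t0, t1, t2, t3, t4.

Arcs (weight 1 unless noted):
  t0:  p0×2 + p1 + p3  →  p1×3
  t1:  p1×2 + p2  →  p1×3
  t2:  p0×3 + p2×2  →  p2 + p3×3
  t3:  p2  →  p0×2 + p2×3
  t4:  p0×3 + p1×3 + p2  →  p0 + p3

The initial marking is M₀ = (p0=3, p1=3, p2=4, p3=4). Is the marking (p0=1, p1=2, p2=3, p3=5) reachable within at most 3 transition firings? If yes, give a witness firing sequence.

NO — not reachable within 3 firings

depth 0: 1 marking
depth 1: 6 markings reached so far
depth 2: 15 markings reached so far
depth 3: 32 markings reached so far
target is not among the 32 markings reachable within 3 steps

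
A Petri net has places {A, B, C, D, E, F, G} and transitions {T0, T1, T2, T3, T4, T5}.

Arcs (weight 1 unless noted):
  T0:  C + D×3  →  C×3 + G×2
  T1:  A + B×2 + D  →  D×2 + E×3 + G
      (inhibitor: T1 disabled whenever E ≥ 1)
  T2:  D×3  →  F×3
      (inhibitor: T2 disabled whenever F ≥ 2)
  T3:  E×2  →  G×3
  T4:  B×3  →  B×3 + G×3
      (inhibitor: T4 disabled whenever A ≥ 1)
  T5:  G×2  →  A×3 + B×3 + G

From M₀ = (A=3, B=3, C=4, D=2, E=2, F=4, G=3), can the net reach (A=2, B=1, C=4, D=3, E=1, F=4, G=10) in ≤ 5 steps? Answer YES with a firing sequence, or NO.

YES — reachable via ⟨T3, T1, T3⟩ (3 firings)

step 1: fire T3:  (A=3, B=3, C=4, D=2, E=2, F=4, G=3) → (A=3, B=3, C=4, D=2, E=0, F=4, G=6)
step 2: fire T1:  (A=3, B=3, C=4, D=2, E=0, F=4, G=6) → (A=2, B=1, C=4, D=3, E=3, F=4, G=7)
step 3: fire T3:  (A=2, B=1, C=4, D=3, E=3, F=4, G=7) → (A=2, B=1, C=4, D=3, E=1, F=4, G=10)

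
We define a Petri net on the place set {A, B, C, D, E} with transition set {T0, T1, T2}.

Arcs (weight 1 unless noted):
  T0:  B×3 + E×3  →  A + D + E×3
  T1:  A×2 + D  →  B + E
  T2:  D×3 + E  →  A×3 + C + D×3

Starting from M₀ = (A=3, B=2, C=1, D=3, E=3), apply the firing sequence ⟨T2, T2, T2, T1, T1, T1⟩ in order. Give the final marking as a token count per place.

(A=6, B=5, C=4, D=0, E=3)

step 1: fire T2:  (A=3, B=2, C=1, D=3, E=3) → (A=6, B=2, C=2, D=3, E=2)
step 2: fire T2:  (A=6, B=2, C=2, D=3, E=2) → (A=9, B=2, C=3, D=3, E=1)
step 3: fire T2:  (A=9, B=2, C=3, D=3, E=1) → (A=12, B=2, C=4, D=3, E=0)
step 4: fire T1:  (A=12, B=2, C=4, D=3, E=0) → (A=10, B=3, C=4, D=2, E=1)
step 5: fire T1:  (A=10, B=3, C=4, D=2, E=1) → (A=8, B=4, C=4, D=1, E=2)
step 6: fire T1:  (A=8, B=4, C=4, D=1, E=2) → (A=6, B=5, C=4, D=0, E=3)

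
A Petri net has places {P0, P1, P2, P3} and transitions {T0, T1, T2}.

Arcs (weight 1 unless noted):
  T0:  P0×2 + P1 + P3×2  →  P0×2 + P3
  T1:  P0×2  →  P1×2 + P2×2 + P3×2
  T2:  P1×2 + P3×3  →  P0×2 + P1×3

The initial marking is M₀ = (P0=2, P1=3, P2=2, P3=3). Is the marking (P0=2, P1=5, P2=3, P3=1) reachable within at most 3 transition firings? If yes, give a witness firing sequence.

depth 0: 1 marking
depth 1: 4 markings reached so far
depth 2: 7 markings reached so far
depth 3: 10 markings reached so far
target is not among the 10 markings reachable within 3 steps

NO — not reachable within 3 firings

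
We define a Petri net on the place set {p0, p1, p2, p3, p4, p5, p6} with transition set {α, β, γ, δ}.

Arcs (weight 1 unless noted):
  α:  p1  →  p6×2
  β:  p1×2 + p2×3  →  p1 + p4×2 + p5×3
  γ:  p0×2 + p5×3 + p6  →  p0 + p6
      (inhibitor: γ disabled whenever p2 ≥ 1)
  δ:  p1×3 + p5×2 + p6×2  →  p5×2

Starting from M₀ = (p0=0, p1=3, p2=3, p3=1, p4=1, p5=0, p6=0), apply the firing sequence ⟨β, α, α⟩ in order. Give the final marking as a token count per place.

step 1: fire β:  (p0=0, p1=3, p2=3, p3=1, p4=1, p5=0, p6=0) → (p0=0, p1=2, p2=0, p3=1, p4=3, p5=3, p6=0)
step 2: fire α:  (p0=0, p1=2, p2=0, p3=1, p4=3, p5=3, p6=0) → (p0=0, p1=1, p2=0, p3=1, p4=3, p5=3, p6=2)
step 3: fire α:  (p0=0, p1=1, p2=0, p3=1, p4=3, p5=3, p6=2) → (p0=0, p1=0, p2=0, p3=1, p4=3, p5=3, p6=4)

(p0=0, p1=0, p2=0, p3=1, p4=3, p5=3, p6=4)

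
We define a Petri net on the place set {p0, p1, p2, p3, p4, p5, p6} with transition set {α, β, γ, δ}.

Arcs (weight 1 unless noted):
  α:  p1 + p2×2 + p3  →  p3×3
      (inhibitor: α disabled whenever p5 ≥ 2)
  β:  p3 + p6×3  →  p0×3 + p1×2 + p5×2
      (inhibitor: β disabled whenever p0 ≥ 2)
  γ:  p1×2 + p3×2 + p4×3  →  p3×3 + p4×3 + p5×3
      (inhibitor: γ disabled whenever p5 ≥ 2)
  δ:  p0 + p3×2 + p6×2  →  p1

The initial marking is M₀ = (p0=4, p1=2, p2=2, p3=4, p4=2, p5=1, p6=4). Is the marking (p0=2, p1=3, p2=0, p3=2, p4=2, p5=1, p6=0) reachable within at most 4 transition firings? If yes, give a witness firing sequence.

YES — reachable via ⟨α, δ, δ⟩ (3 firings)

step 1: fire α:  (p0=4, p1=2, p2=2, p3=4, p4=2, p5=1, p6=4) → (p0=4, p1=1, p2=0, p3=6, p4=2, p5=1, p6=4)
step 2: fire δ:  (p0=4, p1=1, p2=0, p3=6, p4=2, p5=1, p6=4) → (p0=3, p1=2, p2=0, p3=4, p4=2, p5=1, p6=2)
step 3: fire δ:  (p0=3, p1=2, p2=0, p3=4, p4=2, p5=1, p6=2) → (p0=2, p1=3, p2=0, p3=2, p4=2, p5=1, p6=0)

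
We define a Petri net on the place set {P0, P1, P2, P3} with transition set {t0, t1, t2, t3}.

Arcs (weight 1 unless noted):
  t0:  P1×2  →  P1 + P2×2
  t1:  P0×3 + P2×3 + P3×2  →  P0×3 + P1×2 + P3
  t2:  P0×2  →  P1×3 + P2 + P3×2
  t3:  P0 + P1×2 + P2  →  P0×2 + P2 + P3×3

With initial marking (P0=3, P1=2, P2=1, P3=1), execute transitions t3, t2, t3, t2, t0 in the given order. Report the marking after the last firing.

step 1: fire t3:  (P0=3, P1=2, P2=1, P3=1) → (P0=4, P1=0, P2=1, P3=4)
step 2: fire t2:  (P0=4, P1=0, P2=1, P3=4) → (P0=2, P1=3, P2=2, P3=6)
step 3: fire t3:  (P0=2, P1=3, P2=2, P3=6) → (P0=3, P1=1, P2=2, P3=9)
step 4: fire t2:  (P0=3, P1=1, P2=2, P3=9) → (P0=1, P1=4, P2=3, P3=11)
step 5: fire t0:  (P0=1, P1=4, P2=3, P3=11) → (P0=1, P1=3, P2=5, P3=11)

(P0=1, P1=3, P2=5, P3=11)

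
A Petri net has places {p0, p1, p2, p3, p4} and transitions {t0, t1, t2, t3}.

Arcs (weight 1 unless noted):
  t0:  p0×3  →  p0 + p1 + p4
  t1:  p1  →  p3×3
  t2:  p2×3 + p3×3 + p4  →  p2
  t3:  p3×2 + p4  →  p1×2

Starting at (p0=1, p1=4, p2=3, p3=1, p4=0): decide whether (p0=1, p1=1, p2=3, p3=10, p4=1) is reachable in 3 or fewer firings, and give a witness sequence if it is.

depth 0: 1 marking
depth 1: 2 markings reached so far
depth 2: 3 markings reached so far
depth 3: 4 markings reached so far
target is not among the 4 markings reachable within 3 steps

NO — not reachable within 3 firings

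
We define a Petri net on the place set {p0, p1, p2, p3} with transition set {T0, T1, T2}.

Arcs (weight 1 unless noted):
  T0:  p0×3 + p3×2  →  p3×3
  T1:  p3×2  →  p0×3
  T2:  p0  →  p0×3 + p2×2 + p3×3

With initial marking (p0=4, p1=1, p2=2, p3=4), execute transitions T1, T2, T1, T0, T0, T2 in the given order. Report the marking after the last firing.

step 1: fire T1:  (p0=4, p1=1, p2=2, p3=4) → (p0=7, p1=1, p2=2, p3=2)
step 2: fire T2:  (p0=7, p1=1, p2=2, p3=2) → (p0=9, p1=1, p2=4, p3=5)
step 3: fire T1:  (p0=9, p1=1, p2=4, p3=5) → (p0=12, p1=1, p2=4, p3=3)
step 4: fire T0:  (p0=12, p1=1, p2=4, p3=3) → (p0=9, p1=1, p2=4, p3=4)
step 5: fire T0:  (p0=9, p1=1, p2=4, p3=4) → (p0=6, p1=1, p2=4, p3=5)
step 6: fire T2:  (p0=6, p1=1, p2=4, p3=5) → (p0=8, p1=1, p2=6, p3=8)

(p0=8, p1=1, p2=6, p3=8)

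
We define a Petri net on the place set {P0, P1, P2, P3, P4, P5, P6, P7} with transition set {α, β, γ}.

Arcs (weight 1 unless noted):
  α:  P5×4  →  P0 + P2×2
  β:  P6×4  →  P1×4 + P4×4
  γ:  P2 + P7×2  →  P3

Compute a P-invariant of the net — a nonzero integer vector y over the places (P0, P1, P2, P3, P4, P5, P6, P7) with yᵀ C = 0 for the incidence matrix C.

y = (P0:2, P1:0, P2:-1, P3:-1, P4:0, P5:0, P6:0, P7:0)

Incidence matrix C (rows=places, cols=transitions):
        α    β    γ
   P0   1    0    0
   P1   0    4    0
   P2   2    0   -1
   P3   0    0    1
   P4   0    4    0
   P5  -4    0    0
   P6   0   -4    0
   P7   0    0   -2

Candidate y = [2, 0, -1, -1, 0, 0, 0, 0]; check y·C column-wise:
  col α: 2·1 + -1·2 + -1·0 + 0·-4 = 0
  col β: 2·0 + 0·4 + -1·0 + -1·0 + 0·4 + 0·-4 = 0
  col γ: 2·0 + -1·-1 + -1·1 + 0·-2 = 0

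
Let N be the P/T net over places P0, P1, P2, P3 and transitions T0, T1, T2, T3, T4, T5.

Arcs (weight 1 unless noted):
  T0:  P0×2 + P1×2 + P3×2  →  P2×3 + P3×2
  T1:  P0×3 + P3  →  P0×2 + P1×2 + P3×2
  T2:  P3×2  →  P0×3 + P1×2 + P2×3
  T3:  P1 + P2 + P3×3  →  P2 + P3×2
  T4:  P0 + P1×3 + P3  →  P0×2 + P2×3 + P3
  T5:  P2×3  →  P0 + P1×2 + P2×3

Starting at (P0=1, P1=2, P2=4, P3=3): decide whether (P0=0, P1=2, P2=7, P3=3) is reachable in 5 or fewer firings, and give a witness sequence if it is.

YES — reachable via ⟨T5, T0⟩ (2 firings)

step 1: fire T5:  (P0=1, P1=2, P2=4, P3=3) → (P0=2, P1=4, P2=4, P3=3)
step 2: fire T0:  (P0=2, P1=4, P2=4, P3=3) → (P0=0, P1=2, P2=7, P3=3)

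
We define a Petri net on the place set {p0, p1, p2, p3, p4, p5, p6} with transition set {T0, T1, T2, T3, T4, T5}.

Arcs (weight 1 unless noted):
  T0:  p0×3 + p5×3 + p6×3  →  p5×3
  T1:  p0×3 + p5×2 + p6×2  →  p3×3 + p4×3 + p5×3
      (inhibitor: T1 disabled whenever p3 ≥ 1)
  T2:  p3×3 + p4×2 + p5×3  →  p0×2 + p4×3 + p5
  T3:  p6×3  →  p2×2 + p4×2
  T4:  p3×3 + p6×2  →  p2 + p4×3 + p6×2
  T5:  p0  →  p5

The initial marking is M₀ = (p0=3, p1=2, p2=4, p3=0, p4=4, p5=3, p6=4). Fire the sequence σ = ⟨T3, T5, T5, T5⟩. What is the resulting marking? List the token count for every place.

step 1: fire T3:  (p0=3, p1=2, p2=4, p3=0, p4=4, p5=3, p6=4) → (p0=3, p1=2, p2=6, p3=0, p4=6, p5=3, p6=1)
step 2: fire T5:  (p0=3, p1=2, p2=6, p3=0, p4=6, p5=3, p6=1) → (p0=2, p1=2, p2=6, p3=0, p4=6, p5=4, p6=1)
step 3: fire T5:  (p0=2, p1=2, p2=6, p3=0, p4=6, p5=4, p6=1) → (p0=1, p1=2, p2=6, p3=0, p4=6, p5=5, p6=1)
step 4: fire T5:  (p0=1, p1=2, p2=6, p3=0, p4=6, p5=5, p6=1) → (p0=0, p1=2, p2=6, p3=0, p4=6, p5=6, p6=1)

(p0=0, p1=2, p2=6, p3=0, p4=6, p5=6, p6=1)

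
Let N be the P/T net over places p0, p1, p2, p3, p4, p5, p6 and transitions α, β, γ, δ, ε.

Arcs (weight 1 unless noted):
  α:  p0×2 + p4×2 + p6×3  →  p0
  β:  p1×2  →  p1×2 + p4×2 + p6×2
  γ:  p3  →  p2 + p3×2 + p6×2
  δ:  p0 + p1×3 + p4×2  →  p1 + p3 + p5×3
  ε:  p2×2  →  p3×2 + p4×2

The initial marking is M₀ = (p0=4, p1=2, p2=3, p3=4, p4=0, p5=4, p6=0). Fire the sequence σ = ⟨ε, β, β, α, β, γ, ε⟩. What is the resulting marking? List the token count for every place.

(p0=3, p1=2, p2=0, p3=9, p4=8, p5=4, p6=5)

step 1: fire ε:  (p0=4, p1=2, p2=3, p3=4, p4=0, p5=4, p6=0) → (p0=4, p1=2, p2=1, p3=6, p4=2, p5=4, p6=0)
step 2: fire β:  (p0=4, p1=2, p2=1, p3=6, p4=2, p5=4, p6=0) → (p0=4, p1=2, p2=1, p3=6, p4=4, p5=4, p6=2)
step 3: fire β:  (p0=4, p1=2, p2=1, p3=6, p4=4, p5=4, p6=2) → (p0=4, p1=2, p2=1, p3=6, p4=6, p5=4, p6=4)
step 4: fire α:  (p0=4, p1=2, p2=1, p3=6, p4=6, p5=4, p6=4) → (p0=3, p1=2, p2=1, p3=6, p4=4, p5=4, p6=1)
step 5: fire β:  (p0=3, p1=2, p2=1, p3=6, p4=4, p5=4, p6=1) → (p0=3, p1=2, p2=1, p3=6, p4=6, p5=4, p6=3)
step 6: fire γ:  (p0=3, p1=2, p2=1, p3=6, p4=6, p5=4, p6=3) → (p0=3, p1=2, p2=2, p3=7, p4=6, p5=4, p6=5)
step 7: fire ε:  (p0=3, p1=2, p2=2, p3=7, p4=6, p5=4, p6=5) → (p0=3, p1=2, p2=0, p3=9, p4=8, p5=4, p6=5)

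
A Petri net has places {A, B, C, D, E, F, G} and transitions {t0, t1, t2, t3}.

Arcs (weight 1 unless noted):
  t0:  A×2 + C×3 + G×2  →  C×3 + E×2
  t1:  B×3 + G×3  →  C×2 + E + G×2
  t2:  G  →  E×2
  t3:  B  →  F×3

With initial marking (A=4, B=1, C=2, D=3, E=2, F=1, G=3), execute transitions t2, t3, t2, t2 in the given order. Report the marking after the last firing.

(A=4, B=0, C=2, D=3, E=8, F=4, G=0)

step 1: fire t2:  (A=4, B=1, C=2, D=3, E=2, F=1, G=3) → (A=4, B=1, C=2, D=3, E=4, F=1, G=2)
step 2: fire t3:  (A=4, B=1, C=2, D=3, E=4, F=1, G=2) → (A=4, B=0, C=2, D=3, E=4, F=4, G=2)
step 3: fire t2:  (A=4, B=0, C=2, D=3, E=4, F=4, G=2) → (A=4, B=0, C=2, D=3, E=6, F=4, G=1)
step 4: fire t2:  (A=4, B=0, C=2, D=3, E=6, F=4, G=1) → (A=4, B=0, C=2, D=3, E=8, F=4, G=0)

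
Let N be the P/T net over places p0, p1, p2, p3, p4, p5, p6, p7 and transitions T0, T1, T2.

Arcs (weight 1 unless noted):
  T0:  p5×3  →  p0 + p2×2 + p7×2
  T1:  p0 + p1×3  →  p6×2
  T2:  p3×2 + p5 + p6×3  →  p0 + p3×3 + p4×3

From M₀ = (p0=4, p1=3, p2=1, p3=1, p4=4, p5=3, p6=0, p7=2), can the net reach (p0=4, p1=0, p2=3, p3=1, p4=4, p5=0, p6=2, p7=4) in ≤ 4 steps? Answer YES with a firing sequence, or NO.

step 1: fire T0:  (p0=4, p1=3, p2=1, p3=1, p4=4, p5=3, p6=0, p7=2) → (p0=5, p1=3, p2=3, p3=1, p4=4, p5=0, p6=0, p7=4)
step 2: fire T1:  (p0=5, p1=3, p2=3, p3=1, p4=4, p5=0, p6=0, p7=4) → (p0=4, p1=0, p2=3, p3=1, p4=4, p5=0, p6=2, p7=4)

YES — reachable via ⟨T0, T1⟩ (2 firings)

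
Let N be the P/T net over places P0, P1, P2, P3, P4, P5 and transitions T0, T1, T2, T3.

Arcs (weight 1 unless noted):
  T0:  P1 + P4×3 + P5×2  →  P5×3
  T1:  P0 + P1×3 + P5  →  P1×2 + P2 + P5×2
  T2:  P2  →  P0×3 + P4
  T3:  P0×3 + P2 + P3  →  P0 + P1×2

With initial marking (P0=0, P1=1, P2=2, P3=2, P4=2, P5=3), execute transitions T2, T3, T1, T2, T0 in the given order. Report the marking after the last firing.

(P0=3, P1=1, P2=0, P3=1, P4=1, P5=5)

step 1: fire T2:  (P0=0, P1=1, P2=2, P3=2, P4=2, P5=3) → (P0=3, P1=1, P2=1, P3=2, P4=3, P5=3)
step 2: fire T3:  (P0=3, P1=1, P2=1, P3=2, P4=3, P5=3) → (P0=1, P1=3, P2=0, P3=1, P4=3, P5=3)
step 3: fire T1:  (P0=1, P1=3, P2=0, P3=1, P4=3, P5=3) → (P0=0, P1=2, P2=1, P3=1, P4=3, P5=4)
step 4: fire T2:  (P0=0, P1=2, P2=1, P3=1, P4=3, P5=4) → (P0=3, P1=2, P2=0, P3=1, P4=4, P5=4)
step 5: fire T0:  (P0=3, P1=2, P2=0, P3=1, P4=4, P5=4) → (P0=3, P1=1, P2=0, P3=1, P4=1, P5=5)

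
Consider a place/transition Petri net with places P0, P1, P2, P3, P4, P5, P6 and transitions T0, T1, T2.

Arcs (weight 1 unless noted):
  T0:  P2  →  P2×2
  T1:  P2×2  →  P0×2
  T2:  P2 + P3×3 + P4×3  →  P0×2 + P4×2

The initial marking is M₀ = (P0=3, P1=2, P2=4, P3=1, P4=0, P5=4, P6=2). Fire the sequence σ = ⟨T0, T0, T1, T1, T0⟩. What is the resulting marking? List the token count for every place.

(P0=7, P1=2, P2=3, P3=1, P4=0, P5=4, P6=2)

step 1: fire T0:  (P0=3, P1=2, P2=4, P3=1, P4=0, P5=4, P6=2) → (P0=3, P1=2, P2=5, P3=1, P4=0, P5=4, P6=2)
step 2: fire T0:  (P0=3, P1=2, P2=5, P3=1, P4=0, P5=4, P6=2) → (P0=3, P1=2, P2=6, P3=1, P4=0, P5=4, P6=2)
step 3: fire T1:  (P0=3, P1=2, P2=6, P3=1, P4=0, P5=4, P6=2) → (P0=5, P1=2, P2=4, P3=1, P4=0, P5=4, P6=2)
step 4: fire T1:  (P0=5, P1=2, P2=4, P3=1, P4=0, P5=4, P6=2) → (P0=7, P1=2, P2=2, P3=1, P4=0, P5=4, P6=2)
step 5: fire T0:  (P0=7, P1=2, P2=2, P3=1, P4=0, P5=4, P6=2) → (P0=7, P1=2, P2=3, P3=1, P4=0, P5=4, P6=2)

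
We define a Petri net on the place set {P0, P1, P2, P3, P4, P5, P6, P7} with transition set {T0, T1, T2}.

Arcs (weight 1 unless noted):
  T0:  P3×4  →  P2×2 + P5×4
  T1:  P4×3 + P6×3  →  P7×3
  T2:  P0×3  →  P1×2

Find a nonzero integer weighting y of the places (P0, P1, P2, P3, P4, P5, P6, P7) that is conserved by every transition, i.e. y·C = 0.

y = (P0:2, P1:3, P2:0, P3:0, P4:0, P5:0, P6:0, P7:0)

Incidence matrix C (rows=places, cols=transitions):
       T0   T1   T2
   P0   0    0   -3
   P1   0    0    2
   P2   2    0    0
   P3  -4    0    0
   P4   0   -3    0
   P5   4    0    0
   P6   0   -3    0
   P7   0    3    0

Candidate y = [2, 3, 0, 0, 0, 0, 0, 0]; check y·C column-wise:
  col T0: 2·0 + 3·0 + 0·2 + 0·-4 + 0·4 = 0
  col T1: 2·0 + 3·0 + 0·-3 + 0·-3 + 0·3 = 0
  col T2: 2·-3 + 3·2 = 0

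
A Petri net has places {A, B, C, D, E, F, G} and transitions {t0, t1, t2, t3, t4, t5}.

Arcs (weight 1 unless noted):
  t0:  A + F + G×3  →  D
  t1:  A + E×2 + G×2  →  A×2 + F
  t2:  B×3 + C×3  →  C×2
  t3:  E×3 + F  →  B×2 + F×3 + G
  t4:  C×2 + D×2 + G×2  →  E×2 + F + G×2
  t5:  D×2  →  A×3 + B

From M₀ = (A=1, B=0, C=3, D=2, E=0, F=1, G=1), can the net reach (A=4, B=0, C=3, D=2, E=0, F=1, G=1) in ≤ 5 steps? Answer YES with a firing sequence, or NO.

depth 0: 1 marking
depth 1: 2 markings reached so far
depth 2: 2 markings reached so far
(frontier empty at depth 2; search complete)
target is not among the 2 markings reachable within 5 steps

NO — not reachable within 5 firings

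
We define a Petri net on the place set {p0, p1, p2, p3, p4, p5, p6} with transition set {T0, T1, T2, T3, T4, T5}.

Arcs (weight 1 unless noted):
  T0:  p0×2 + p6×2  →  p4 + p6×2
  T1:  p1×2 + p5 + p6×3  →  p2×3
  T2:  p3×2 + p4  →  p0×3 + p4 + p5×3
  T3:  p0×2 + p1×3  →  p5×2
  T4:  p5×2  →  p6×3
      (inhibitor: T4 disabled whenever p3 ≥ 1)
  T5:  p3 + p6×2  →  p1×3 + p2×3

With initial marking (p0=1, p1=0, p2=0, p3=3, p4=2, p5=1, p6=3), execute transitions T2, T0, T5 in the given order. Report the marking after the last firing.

step 1: fire T2:  (p0=1, p1=0, p2=0, p3=3, p4=2, p5=1, p6=3) → (p0=4, p1=0, p2=0, p3=1, p4=2, p5=4, p6=3)
step 2: fire T0:  (p0=4, p1=0, p2=0, p3=1, p4=2, p5=4, p6=3) → (p0=2, p1=0, p2=0, p3=1, p4=3, p5=4, p6=3)
step 3: fire T5:  (p0=2, p1=0, p2=0, p3=1, p4=3, p5=4, p6=3) → (p0=2, p1=3, p2=3, p3=0, p4=3, p5=4, p6=1)

(p0=2, p1=3, p2=3, p3=0, p4=3, p5=4, p6=1)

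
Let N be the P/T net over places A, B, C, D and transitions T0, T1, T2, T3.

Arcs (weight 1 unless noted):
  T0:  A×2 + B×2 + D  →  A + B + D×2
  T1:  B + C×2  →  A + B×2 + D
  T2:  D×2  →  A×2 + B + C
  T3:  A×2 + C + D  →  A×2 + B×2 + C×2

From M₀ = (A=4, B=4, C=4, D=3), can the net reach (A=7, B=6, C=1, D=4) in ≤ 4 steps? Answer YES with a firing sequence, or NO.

step 1: fire T0:  (A=4, B=4, C=4, D=3) → (A=3, B=3, C=4, D=4)
step 2: fire T1:  (A=3, B=3, C=4, D=4) → (A=4, B=4, C=2, D=5)
step 3: fire T1:  (A=4, B=4, C=2, D=5) → (A=5, B=5, C=0, D=6)
step 4: fire T2:  (A=5, B=5, C=0, D=6) → (A=7, B=6, C=1, D=4)

YES — reachable via ⟨T0, T1, T1, T2⟩ (4 firings)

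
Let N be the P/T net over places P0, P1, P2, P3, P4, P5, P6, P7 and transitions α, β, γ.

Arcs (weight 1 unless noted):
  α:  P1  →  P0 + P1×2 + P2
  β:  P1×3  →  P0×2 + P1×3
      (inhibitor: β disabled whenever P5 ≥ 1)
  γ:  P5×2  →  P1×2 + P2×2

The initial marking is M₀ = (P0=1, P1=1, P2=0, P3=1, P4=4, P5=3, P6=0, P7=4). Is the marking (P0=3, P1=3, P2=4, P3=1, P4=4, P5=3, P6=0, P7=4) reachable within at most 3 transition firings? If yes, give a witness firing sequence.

NO — not reachable within 3 firings

depth 0: 1 marking
depth 1: 3 markings reached so far
depth 2: 5 markings reached so far
depth 3: 7 markings reached so far
target is not among the 7 markings reachable within 3 steps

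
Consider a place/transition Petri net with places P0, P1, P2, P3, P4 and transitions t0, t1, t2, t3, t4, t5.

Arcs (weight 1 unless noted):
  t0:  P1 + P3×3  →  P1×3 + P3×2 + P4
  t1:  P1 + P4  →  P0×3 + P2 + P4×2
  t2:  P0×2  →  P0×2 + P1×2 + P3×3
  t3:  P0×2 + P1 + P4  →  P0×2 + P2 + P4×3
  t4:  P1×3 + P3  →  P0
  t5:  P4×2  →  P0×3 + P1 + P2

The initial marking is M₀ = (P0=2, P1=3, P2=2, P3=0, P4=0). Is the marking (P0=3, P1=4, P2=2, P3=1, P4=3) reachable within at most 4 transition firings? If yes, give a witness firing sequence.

NO — not reachable within 4 firings

depth 0: 1 marking
depth 1: 2 markings reached so far
depth 2: 5 markings reached so far
depth 3: 11 markings reached so far
depth 4: 27 markings reached so far
target is not among the 27 markings reachable within 4 steps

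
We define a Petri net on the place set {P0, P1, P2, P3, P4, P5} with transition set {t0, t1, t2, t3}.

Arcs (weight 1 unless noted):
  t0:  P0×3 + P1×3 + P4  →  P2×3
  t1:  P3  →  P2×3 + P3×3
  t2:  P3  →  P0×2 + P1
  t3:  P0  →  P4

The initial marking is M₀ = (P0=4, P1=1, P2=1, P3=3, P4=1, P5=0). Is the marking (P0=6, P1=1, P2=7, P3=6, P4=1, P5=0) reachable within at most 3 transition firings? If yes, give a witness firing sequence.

NO — not reachable within 3 firings

depth 0: 1 marking
depth 1: 4 markings reached so far
depth 2: 10 markings reached so far
depth 3: 21 markings reached so far
target is not among the 21 markings reachable within 3 steps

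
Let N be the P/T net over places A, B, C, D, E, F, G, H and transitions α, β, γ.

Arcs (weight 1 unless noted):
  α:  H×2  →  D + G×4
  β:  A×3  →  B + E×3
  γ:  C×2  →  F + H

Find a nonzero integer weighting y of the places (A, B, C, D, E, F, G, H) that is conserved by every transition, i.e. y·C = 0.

Incidence matrix C (rows=places, cols=transitions):
        α    β    γ
    A   0   -3    0
    B   0    1    0
    C   0    0   -2
    D   1    0    0
    E   0    3    0
    F   0    0    1
    G   4    0    0
    H  -2    0    1

Candidate y = [1, 3, 0, 0, 0, 0, 0, 0]; check y·C column-wise:
  col α: 1·0 + 3·0 + 0·1 + 0·4 + 0·-2 = 0
  col β: 1·-3 + 3·1 + 0·3 = 0
  col γ: 1·0 + 3·0 + 0·-2 + 0·1 + 0·1 = 0

y = (A:1, B:3, C:0, D:0, E:0, F:0, G:0, H:0)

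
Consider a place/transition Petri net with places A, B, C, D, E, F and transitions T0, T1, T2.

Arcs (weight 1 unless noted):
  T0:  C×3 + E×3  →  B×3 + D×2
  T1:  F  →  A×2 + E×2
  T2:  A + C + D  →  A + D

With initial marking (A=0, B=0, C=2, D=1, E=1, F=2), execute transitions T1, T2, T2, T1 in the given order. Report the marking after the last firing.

(A=4, B=0, C=0, D=1, E=5, F=0)

step 1: fire T1:  (A=0, B=0, C=2, D=1, E=1, F=2) → (A=2, B=0, C=2, D=1, E=3, F=1)
step 2: fire T2:  (A=2, B=0, C=2, D=1, E=3, F=1) → (A=2, B=0, C=1, D=1, E=3, F=1)
step 3: fire T2:  (A=2, B=0, C=1, D=1, E=3, F=1) → (A=2, B=0, C=0, D=1, E=3, F=1)
step 4: fire T1:  (A=2, B=0, C=0, D=1, E=3, F=1) → (A=4, B=0, C=0, D=1, E=5, F=0)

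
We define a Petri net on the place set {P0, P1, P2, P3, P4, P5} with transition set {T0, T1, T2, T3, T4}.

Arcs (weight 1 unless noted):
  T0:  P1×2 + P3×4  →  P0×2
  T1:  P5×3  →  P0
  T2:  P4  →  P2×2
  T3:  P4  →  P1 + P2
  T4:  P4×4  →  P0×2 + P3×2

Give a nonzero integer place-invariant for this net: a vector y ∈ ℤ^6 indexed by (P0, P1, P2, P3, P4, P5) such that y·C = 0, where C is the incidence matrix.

y = (P0:3, P1:1, P2:1, P3:1, P4:2, P5:1)

Incidence matrix C (rows=places, cols=transitions):
       T0   T1   T2   T3   T4
   P0   2    1    0    0    2
   P1  -2    0    0    1    0
   P2   0    0    2    1    0
   P3  -4    0    0    0    2
   P4   0    0   -1   -1   -4
   P5   0   -3    0    0    0

Candidate y = [3, 1, 1, 1, 2, 1]; check y·C column-wise:
  col T0: 3·2 + 1·-2 + 1·0 + 1·-4 + 2·0 + 1·0 = 0
  col T1: 3·1 + 1·0 + 1·0 + 1·0 + 2·0 + 1·-3 = 0
  col T2: 3·0 + 1·0 + 1·2 + 1·0 + 2·-1 + 1·0 = 0
  col T3: 3·0 + 1·1 + 1·1 + 1·0 + 2·-1 + 1·0 = 0
  col T4: 3·2 + 1·0 + 1·0 + 1·2 + 2·-4 + 1·0 = 0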